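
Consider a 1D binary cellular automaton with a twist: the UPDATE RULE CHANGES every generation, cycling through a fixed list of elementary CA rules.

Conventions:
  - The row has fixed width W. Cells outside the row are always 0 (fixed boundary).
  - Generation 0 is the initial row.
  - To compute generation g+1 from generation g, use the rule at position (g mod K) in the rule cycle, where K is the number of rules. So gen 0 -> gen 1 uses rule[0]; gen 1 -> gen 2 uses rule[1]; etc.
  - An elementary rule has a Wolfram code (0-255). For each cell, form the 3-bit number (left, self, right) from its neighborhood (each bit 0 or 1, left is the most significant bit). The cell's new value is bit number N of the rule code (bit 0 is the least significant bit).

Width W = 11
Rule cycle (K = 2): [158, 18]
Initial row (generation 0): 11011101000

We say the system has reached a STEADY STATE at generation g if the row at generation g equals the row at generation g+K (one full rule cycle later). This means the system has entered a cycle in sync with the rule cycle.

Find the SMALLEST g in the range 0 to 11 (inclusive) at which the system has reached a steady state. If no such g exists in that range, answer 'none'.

Gen 0: 11011101000
Gen 1 (rule 158): 10011001100
Gen 2 (rule 18): 01100110010
Gen 3 (rule 158): 11011101111
Gen 4 (rule 18): 00000000000
Gen 5 (rule 158): 00000000000
Gen 6 (rule 18): 00000000000
Gen 7 (rule 158): 00000000000
Gen 8 (rule 18): 00000000000
Gen 9 (rule 158): 00000000000
Gen 10 (rule 18): 00000000000
Gen 11 (rule 158): 00000000000
Gen 12 (rule 18): 00000000000
Gen 13 (rule 158): 00000000000

Answer: 4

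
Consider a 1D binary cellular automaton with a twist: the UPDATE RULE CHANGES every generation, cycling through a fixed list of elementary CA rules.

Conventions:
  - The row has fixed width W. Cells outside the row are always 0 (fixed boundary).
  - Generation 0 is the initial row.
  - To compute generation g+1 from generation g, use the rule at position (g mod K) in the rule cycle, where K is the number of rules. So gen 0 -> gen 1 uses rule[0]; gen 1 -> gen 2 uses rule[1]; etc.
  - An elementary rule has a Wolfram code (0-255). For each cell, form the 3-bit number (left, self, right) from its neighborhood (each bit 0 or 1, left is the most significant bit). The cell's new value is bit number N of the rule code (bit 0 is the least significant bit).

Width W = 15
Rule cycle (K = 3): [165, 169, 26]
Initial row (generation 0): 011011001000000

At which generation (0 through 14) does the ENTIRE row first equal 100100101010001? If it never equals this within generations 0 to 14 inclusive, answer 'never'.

Answer: 6

Derivation:
Gen 0: 011011001000000
Gen 1 (rule 165): 000100001011111
Gen 2 (rule 169): 110001100111110
Gen 3 (rule 26): 101011011100001
Gen 4 (rule 165): 111100101001101
Gen 5 (rule 169): 111000010001010
Gen 6 (rule 26): 100100101010001
Gen 7 (rule 165): 100100111110101
Gen 8 (rule 169): 000000111101010
Gen 9 (rule 26): 000001100000001
Gen 10 (rule 165): 111100001111101
Gen 11 (rule 169): 111001101111010
Gen 12 (rule 26): 100111001000001
Gen 13 (rule 165): 100010001011101
Gen 14 (rule 169): 001000100111010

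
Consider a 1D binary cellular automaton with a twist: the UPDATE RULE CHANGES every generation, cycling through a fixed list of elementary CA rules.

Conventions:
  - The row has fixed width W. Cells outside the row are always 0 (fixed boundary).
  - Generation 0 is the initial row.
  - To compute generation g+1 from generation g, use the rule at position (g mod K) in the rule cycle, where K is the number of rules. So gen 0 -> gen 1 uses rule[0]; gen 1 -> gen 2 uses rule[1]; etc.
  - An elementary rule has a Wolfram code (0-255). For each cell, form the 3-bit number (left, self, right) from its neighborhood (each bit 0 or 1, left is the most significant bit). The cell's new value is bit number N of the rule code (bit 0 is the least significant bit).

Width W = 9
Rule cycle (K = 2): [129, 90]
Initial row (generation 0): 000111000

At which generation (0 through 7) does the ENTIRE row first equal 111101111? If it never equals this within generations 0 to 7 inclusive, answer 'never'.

Answer: 2

Derivation:
Gen 0: 000111000
Gen 1 (rule 129): 110010011
Gen 2 (rule 90): 111101111
Gen 3 (rule 129): 011000110
Gen 4 (rule 90): 111101111
Gen 5 (rule 129): 011000110
Gen 6 (rule 90): 111101111
Gen 7 (rule 129): 011000110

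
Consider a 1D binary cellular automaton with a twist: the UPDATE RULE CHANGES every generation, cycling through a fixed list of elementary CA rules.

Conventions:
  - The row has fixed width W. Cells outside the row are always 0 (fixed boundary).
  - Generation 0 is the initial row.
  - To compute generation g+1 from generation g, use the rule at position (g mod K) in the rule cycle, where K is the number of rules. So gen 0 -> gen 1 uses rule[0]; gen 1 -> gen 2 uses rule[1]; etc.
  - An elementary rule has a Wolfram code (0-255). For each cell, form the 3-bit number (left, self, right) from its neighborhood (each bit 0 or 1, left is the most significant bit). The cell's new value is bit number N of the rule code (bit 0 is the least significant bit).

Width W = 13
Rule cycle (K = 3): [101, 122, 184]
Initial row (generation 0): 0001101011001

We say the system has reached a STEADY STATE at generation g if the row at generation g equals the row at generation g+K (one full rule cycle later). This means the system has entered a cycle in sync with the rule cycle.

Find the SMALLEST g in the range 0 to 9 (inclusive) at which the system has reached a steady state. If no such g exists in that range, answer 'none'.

Answer: none

Derivation:
Gen 0: 0001101011001
Gen 1 (rule 101): 1100111101001
Gen 2 (rule 122): 1111100110110
Gen 3 (rule 184): 1111010101101
Gen 4 (rule 101): 0001111110111
Gen 5 (rule 122): 0011000011101
Gen 6 (rule 184): 0010100011010
Gen 7 (rule 101): 1011101001110
Gen 8 (rule 122): 0110110111011
Gen 9 (rule 184): 0101101110110
Gen 10 (rule 101): 0110110011010
Gen 11 (rule 122): 1111111111101
Gen 12 (rule 184): 1111111111010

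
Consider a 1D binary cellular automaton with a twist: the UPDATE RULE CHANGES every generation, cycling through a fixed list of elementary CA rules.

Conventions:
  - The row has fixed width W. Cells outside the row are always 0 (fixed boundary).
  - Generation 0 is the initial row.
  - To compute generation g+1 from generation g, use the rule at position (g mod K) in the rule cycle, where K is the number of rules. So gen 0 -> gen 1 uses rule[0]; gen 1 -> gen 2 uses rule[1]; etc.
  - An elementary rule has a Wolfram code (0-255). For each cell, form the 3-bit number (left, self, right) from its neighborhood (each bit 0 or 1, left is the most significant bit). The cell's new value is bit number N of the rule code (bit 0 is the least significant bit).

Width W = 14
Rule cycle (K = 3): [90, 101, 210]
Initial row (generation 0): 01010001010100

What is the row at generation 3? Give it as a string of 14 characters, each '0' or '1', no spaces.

Gen 0: 01010001010100
Gen 1 (rule 90): 10001010000010
Gen 2 (rule 101): 10101110111010
Gen 3 (rule 210): 00000110011001

Answer: 00000110011001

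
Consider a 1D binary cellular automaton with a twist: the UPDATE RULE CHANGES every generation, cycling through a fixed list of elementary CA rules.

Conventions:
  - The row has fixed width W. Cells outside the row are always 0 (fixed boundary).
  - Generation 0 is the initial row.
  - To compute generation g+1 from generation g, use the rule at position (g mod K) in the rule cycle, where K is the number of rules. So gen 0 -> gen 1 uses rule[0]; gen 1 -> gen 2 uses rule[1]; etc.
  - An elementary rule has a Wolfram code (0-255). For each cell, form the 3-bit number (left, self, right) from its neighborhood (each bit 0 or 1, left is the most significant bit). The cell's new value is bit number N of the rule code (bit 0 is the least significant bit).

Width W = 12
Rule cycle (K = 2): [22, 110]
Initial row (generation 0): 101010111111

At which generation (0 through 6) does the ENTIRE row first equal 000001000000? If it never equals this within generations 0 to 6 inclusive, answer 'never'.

Gen 0: 101010111111
Gen 1 (rule 22): 101010000000
Gen 2 (rule 110): 111110000000
Gen 3 (rule 22): 000001000000
Gen 4 (rule 110): 000011000000
Gen 5 (rule 22): 000100100000
Gen 6 (rule 110): 001101100000

Answer: 3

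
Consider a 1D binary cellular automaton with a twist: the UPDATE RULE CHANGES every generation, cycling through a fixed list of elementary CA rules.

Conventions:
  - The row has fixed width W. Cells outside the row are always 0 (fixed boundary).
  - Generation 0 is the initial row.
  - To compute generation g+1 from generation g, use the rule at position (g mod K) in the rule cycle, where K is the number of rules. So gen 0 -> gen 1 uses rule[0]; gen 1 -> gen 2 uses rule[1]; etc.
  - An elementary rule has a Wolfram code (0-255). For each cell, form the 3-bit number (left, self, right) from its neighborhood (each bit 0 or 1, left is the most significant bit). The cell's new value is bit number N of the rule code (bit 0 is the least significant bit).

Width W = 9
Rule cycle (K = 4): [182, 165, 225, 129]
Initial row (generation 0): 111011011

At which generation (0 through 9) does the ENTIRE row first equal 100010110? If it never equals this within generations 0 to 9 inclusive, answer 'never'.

Answer: never

Derivation:
Gen 0: 111011011
Gen 1 (rule 182): 010100100
Gen 2 (rule 165): 011100101
Gen 3 (rule 225): 001100010
Gen 4 (rule 129): 100001000
Gen 5 (rule 182): 110011100
Gen 6 (rule 165): 000001001
Gen 7 (rule 225): 111100000
Gen 8 (rule 129): 011001111
Gen 9 (rule 182): 100110110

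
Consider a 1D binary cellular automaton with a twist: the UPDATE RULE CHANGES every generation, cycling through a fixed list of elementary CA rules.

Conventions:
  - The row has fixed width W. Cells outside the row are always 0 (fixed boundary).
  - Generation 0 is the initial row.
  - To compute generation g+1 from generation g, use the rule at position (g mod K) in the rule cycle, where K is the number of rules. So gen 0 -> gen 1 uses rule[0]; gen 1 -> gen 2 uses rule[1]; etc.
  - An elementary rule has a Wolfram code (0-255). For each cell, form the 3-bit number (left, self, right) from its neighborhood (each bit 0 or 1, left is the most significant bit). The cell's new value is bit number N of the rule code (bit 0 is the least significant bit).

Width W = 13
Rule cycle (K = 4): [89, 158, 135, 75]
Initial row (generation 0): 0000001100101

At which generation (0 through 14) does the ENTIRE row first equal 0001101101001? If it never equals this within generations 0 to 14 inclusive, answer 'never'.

Gen 0: 0000001100101
Gen 1 (rule 89): 1111101110000
Gen 2 (rule 158): 1111001101000
Gen 3 (rule 135): 0110010001011
Gen 4 (rule 75): 1110100110011
Gen 5 (rule 89): 1010010111011
Gen 6 (rule 158): 1011110110010
Gen 7 (rule 135): 1001100000110
Gen 8 (rule 75): 0011101111110
Gen 9 (rule 89): 1010101000011
Gen 10 (rule 158): 1010101100110
Gen 11 (rule 135): 1010100001000
Gen 12 (rule 75): 0000001110011
Gen 13 (rule 89): 1111101011011
Gen 14 (rule 158): 1111001010010

Answer: never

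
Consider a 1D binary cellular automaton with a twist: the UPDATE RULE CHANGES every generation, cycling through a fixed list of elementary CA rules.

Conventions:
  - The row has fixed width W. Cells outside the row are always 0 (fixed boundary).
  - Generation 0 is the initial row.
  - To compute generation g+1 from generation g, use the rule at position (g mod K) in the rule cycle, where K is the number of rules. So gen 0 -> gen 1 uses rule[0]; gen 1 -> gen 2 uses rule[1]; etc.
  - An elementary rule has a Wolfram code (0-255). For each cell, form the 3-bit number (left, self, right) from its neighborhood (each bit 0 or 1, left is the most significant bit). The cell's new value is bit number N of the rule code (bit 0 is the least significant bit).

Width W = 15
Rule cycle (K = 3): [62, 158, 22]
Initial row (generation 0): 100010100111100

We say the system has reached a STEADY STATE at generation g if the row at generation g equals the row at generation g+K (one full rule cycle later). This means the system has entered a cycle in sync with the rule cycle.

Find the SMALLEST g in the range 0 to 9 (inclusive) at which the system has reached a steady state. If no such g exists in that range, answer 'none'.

Gen 0: 100010100111100
Gen 1 (rule 62): 110111111100010
Gen 2 (rule 158): 100111111010111
Gen 3 (rule 22): 111000000010000
Gen 4 (rule 62): 100100000111000
Gen 5 (rule 158): 111110001110100
Gen 6 (rule 22): 000001010000110
Gen 7 (rule 62): 000011111001101
Gen 8 (rule 158): 000111110111001
Gen 9 (rule 22): 001000000000111
Gen 10 (rule 62): 011100000001100
Gen 11 (rule 158): 111010000011010
Gen 12 (rule 22): 000011000100011

Answer: none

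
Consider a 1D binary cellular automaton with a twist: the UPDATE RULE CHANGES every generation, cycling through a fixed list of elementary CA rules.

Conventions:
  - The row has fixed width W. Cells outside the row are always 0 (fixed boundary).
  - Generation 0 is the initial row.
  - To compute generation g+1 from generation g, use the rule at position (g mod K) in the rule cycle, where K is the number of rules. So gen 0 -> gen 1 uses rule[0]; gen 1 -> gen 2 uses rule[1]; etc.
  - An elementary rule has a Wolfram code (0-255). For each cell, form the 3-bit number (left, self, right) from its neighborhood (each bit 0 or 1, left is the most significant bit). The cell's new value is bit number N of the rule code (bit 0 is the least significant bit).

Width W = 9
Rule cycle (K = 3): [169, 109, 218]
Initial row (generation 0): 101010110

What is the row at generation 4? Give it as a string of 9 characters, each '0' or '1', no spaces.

Answer: 111111001

Derivation:
Gen 0: 101010110
Gen 1 (rule 169): 010101100
Gen 2 (rule 109): 011111101
Gen 3 (rule 218): 111111100
Gen 4 (rule 169): 111111001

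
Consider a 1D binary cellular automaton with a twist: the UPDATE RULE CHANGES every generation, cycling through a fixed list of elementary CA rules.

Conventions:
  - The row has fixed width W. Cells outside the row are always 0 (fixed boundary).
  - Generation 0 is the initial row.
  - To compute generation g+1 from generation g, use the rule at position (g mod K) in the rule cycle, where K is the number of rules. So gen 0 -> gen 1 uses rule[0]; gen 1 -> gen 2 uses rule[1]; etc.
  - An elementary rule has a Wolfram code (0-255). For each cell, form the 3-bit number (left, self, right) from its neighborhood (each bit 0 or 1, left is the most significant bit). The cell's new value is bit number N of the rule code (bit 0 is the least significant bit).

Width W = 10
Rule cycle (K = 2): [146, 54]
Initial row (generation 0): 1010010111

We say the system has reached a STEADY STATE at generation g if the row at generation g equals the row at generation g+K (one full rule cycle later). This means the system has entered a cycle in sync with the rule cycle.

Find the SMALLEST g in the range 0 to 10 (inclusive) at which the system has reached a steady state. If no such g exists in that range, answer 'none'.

Gen 0: 1010010111
Gen 1 (rule 146): 0001100010
Gen 2 (rule 54): 0010010111
Gen 3 (rule 146): 0101100010
Gen 4 (rule 54): 1110010111
Gen 5 (rule 146): 0101100010
Gen 6 (rule 54): 1110010111
Gen 7 (rule 146): 0101100010
Gen 8 (rule 54): 1110010111
Gen 9 (rule 146): 0101100010
Gen 10 (rule 54): 1110010111
Gen 11 (rule 146): 0101100010
Gen 12 (rule 54): 1110010111

Answer: 3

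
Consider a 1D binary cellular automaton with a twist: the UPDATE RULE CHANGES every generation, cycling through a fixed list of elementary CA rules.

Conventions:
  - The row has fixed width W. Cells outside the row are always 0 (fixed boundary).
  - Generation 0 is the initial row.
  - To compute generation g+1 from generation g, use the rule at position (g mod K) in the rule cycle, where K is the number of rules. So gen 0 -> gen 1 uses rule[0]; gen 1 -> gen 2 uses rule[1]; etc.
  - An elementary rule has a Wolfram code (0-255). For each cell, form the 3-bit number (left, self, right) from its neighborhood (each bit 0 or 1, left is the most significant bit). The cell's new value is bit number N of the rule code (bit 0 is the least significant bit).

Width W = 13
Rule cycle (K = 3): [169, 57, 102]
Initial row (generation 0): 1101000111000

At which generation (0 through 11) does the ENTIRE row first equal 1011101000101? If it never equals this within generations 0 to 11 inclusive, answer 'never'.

Answer: 6

Derivation:
Gen 0: 1101000111000
Gen 1 (rule 169): 1010010110011
Gen 2 (rule 57): 0101001101010
Gen 3 (rule 102): 1111010111110
Gen 4 (rule 169): 1110101111100
Gen 5 (rule 57): 1001011000011
Gen 6 (rule 102): 1011101000101
Gen 7 (rule 169): 0111010010010
Gen 8 (rule 57): 0100101001001
Gen 9 (rule 102): 1101111011011
Gen 10 (rule 169): 1011110110110
Gen 11 (rule 57): 0110001101101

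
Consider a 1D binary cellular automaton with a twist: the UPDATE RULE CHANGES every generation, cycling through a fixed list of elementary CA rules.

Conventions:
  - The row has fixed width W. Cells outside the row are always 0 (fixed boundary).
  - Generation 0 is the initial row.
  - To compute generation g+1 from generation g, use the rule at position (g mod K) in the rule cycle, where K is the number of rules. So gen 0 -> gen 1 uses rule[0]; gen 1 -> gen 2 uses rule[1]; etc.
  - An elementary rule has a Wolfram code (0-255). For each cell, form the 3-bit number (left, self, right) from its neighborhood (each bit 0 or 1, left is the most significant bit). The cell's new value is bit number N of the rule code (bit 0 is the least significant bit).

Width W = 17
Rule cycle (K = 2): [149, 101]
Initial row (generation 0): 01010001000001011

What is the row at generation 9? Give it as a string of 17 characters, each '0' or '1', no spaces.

Gen 0: 01010001000001011
Gen 1 (rule 149): 01011101111101000
Gen 2 (rule 101): 01100110000111011
Gen 3 (rule 149): 00010001110010000
Gen 4 (rule 101): 11010100010010111
Gen 5 (rule 149): 00010111011010010
Gen 6 (rule 101): 11011001101110010
Gen 7 (rule 149): 00000100000101011
Gen 8 (rule 101): 11110101110111101
Gen 9 (rule 149): 01100100100011001

Answer: 01100100100011001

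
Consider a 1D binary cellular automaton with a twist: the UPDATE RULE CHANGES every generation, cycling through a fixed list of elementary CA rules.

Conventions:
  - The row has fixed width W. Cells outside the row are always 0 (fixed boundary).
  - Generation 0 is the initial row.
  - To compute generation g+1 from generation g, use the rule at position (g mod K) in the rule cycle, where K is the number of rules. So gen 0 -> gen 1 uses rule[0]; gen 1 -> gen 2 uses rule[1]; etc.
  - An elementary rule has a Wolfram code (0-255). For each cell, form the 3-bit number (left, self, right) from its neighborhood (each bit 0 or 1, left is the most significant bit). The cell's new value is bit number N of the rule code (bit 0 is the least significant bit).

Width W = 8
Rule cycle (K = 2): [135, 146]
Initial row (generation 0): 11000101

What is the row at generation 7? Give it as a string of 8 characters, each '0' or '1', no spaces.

Answer: 11110100

Derivation:
Gen 0: 11000101
Gen 1 (rule 135): 00011101
Gen 2 (rule 146): 00101000
Gen 3 (rule 135): 11101011
Gen 4 (rule 146): 01000000
Gen 5 (rule 135): 11011111
Gen 6 (rule 146): 00001110
Gen 7 (rule 135): 11110100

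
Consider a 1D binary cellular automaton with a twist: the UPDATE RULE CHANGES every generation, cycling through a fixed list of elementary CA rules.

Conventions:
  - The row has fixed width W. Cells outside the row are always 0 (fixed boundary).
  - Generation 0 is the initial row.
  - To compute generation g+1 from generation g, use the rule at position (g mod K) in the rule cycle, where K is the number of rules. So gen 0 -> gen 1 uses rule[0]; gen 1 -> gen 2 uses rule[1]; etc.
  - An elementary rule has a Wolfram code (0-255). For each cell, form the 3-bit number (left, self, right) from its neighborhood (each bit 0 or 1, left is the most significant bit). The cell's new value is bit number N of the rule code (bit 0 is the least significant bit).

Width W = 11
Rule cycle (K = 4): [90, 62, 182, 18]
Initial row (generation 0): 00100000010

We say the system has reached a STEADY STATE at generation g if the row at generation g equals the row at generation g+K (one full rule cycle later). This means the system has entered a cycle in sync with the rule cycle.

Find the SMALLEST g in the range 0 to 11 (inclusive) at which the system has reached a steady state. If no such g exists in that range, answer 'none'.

Answer: none

Derivation:
Gen 0: 00100000010
Gen 1 (rule 90): 01010000101
Gen 2 (rule 62): 11111001111
Gen 3 (rule 182): 01110110110
Gen 4 (rule 18): 10000000001
Gen 5 (rule 90): 01000000010
Gen 6 (rule 62): 11100000111
Gen 7 (rule 182): 01010001010
Gen 8 (rule 18): 10001010001
Gen 9 (rule 90): 01010001010
Gen 10 (rule 62): 11111011111
Gen 11 (rule 182): 01110101110
Gen 12 (rule 18): 10000000001
Gen 13 (rule 90): 01000000010
Gen 14 (rule 62): 11100000111
Gen 15 (rule 182): 01010001010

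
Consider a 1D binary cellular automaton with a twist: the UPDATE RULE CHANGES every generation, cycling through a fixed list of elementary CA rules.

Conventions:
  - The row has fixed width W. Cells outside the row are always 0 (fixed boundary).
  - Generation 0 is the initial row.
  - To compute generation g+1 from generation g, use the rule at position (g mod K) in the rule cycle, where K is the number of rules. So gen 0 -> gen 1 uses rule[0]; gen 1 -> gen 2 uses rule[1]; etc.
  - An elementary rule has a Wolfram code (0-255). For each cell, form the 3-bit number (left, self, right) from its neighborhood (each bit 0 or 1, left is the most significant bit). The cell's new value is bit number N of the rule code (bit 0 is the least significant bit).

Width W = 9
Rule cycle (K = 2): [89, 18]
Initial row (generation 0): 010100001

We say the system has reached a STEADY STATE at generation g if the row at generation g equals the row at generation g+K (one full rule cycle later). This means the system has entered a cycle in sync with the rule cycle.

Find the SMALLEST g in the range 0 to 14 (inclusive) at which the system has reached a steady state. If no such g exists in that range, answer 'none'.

Answer: 6

Derivation:
Gen 0: 010100001
Gen 1 (rule 89): 000011100
Gen 2 (rule 18): 000100010
Gen 3 (rule 89): 110011001
Gen 4 (rule 18): 001100110
Gen 5 (rule 89): 101110111
Gen 6 (rule 18): 000000000
Gen 7 (rule 89): 111111111
Gen 8 (rule 18): 000000000
Gen 9 (rule 89): 111111111
Gen 10 (rule 18): 000000000
Gen 11 (rule 89): 111111111
Gen 12 (rule 18): 000000000
Gen 13 (rule 89): 111111111
Gen 14 (rule 18): 000000000
Gen 15 (rule 89): 111111111
Gen 16 (rule 18): 000000000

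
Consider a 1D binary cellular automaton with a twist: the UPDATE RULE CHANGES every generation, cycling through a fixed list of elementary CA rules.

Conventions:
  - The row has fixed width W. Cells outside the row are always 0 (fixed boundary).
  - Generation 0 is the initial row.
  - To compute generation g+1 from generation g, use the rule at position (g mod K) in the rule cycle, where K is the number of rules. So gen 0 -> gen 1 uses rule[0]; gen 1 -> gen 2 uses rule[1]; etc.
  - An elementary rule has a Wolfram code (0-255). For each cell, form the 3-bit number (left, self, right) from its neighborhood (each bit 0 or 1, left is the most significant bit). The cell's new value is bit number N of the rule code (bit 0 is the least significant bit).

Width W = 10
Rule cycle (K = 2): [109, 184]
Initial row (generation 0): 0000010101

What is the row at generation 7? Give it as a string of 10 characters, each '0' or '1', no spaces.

Gen 0: 0000010101
Gen 1 (rule 109): 1111011111
Gen 2 (rule 184): 1110111110
Gen 3 (rule 109): 1011100010
Gen 4 (rule 184): 0111010001
Gen 5 (rule 109): 0101110101
Gen 6 (rule 184): 0011101010
Gen 7 (rule 109): 1010111110

Answer: 1010111110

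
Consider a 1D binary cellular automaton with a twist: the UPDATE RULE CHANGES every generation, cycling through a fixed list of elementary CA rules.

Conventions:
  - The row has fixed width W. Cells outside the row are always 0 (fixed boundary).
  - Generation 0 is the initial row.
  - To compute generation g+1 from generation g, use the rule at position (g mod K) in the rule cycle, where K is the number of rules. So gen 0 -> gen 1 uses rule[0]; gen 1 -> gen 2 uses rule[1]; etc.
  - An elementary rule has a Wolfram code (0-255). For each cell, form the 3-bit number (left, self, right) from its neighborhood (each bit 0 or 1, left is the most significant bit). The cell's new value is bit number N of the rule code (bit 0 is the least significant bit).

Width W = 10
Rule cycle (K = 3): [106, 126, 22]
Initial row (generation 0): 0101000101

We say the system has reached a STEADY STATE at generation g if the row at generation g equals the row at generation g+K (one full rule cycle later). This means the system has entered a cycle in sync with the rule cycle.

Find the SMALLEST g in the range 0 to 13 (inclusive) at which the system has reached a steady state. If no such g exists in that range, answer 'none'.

Gen 0: 0101000101
Gen 1 (rule 106): 1010001010
Gen 2 (rule 126): 1111011111
Gen 3 (rule 22): 0000000000
Gen 4 (rule 106): 0000000000
Gen 5 (rule 126): 0000000000
Gen 6 (rule 22): 0000000000
Gen 7 (rule 106): 0000000000
Gen 8 (rule 126): 0000000000
Gen 9 (rule 22): 0000000000
Gen 10 (rule 106): 0000000000
Gen 11 (rule 126): 0000000000
Gen 12 (rule 22): 0000000000
Gen 13 (rule 106): 0000000000
Gen 14 (rule 126): 0000000000
Gen 15 (rule 22): 0000000000
Gen 16 (rule 106): 0000000000

Answer: 3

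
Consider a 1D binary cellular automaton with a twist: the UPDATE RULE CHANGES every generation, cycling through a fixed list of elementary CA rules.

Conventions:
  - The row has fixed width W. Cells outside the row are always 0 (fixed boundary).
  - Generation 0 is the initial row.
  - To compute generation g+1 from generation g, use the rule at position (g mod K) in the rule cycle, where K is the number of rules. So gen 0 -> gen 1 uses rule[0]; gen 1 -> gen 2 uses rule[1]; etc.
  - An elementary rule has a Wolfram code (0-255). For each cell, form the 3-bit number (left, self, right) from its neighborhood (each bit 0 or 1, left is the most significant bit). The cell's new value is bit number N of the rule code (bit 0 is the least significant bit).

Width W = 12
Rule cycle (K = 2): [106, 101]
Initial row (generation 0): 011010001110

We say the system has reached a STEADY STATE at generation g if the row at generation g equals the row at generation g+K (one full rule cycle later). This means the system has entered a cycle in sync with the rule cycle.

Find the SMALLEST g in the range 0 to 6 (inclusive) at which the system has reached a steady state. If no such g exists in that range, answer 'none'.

Answer: 5

Derivation:
Gen 0: 011010001110
Gen 1 (rule 106): 111100011010
Gen 2 (rule 101): 000101001110
Gen 3 (rule 106): 001010011010
Gen 4 (rule 101): 101110001110
Gen 5 (rule 106): 011010011010
Gen 6 (rule 101): 001110001110
Gen 7 (rule 106): 011010011010
Gen 8 (rule 101): 001110001110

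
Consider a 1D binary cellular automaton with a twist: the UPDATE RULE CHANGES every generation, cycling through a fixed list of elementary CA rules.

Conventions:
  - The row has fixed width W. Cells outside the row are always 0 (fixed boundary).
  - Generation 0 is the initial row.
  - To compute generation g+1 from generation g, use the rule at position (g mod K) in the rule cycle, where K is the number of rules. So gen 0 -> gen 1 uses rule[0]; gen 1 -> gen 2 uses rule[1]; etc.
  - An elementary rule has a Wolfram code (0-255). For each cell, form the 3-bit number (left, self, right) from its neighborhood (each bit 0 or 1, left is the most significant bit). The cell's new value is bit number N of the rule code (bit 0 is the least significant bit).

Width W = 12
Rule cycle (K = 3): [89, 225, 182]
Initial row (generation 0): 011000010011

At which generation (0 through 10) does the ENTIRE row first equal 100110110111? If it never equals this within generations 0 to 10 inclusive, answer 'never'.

Gen 0: 011000010011
Gen 1 (rule 89): 011111001011
Gen 2 (rule 225): 001111000101
Gen 3 (rule 182): 010110101111
Gen 4 (rule 89): 000110001001
Gen 5 (rule 225): 110010100000
Gen 6 (rule 182): 001111110000
Gen 7 (rule 89): 101000011111
Gen 8 (rule 225): 010011001111
Gen 9 (rule 182): 111100110110
Gen 10 (rule 89): 100110110111

Answer: 10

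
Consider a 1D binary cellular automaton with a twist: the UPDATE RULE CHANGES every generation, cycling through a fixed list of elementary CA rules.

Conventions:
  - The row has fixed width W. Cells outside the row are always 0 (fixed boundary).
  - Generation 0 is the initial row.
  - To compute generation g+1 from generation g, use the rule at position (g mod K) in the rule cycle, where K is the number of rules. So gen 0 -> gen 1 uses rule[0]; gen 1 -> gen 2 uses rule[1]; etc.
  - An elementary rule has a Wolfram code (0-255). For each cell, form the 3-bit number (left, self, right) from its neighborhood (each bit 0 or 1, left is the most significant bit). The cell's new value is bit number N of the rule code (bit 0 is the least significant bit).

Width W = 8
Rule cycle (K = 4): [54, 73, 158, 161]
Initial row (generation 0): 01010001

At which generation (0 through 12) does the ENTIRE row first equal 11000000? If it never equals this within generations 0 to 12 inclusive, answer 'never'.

Gen 0: 01010001
Gen 1 (rule 54): 11111011
Gen 2 (rule 73): 10001011
Gen 3 (rule 158): 11011010
Gen 4 (rule 161): 00100100
Gen 5 (rule 54): 01111110
Gen 6 (rule 73): 01000010
Gen 7 (rule 158): 11100111
Gen 8 (rule 161): 01000010
Gen 9 (rule 54): 11100111
Gen 10 (rule 73): 10100101
Gen 11 (rule 158): 10111101
Gen 12 (rule 161): 01011010

Answer: never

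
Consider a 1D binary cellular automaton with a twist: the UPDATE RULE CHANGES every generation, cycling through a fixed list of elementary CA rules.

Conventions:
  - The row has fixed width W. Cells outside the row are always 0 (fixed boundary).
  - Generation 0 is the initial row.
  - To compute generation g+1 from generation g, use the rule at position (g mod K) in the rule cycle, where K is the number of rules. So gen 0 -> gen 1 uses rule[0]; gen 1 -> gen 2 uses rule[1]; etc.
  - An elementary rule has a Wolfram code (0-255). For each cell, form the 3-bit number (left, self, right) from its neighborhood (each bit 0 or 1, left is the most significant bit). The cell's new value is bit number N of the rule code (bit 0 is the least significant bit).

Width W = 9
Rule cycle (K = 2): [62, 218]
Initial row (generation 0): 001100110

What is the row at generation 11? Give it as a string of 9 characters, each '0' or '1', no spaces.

Gen 0: 001100110
Gen 1 (rule 62): 011011101
Gen 2 (rule 218): 111011100
Gen 3 (rule 62): 100110010
Gen 4 (rule 218): 011111101
Gen 5 (rule 62): 110000011
Gen 6 (rule 218): 111000111
Gen 7 (rule 62): 100101100
Gen 8 (rule 218): 011001110
Gen 9 (rule 62): 110111001
Gen 10 (rule 218): 110111110
Gen 11 (rule 62): 101100001

Answer: 101100001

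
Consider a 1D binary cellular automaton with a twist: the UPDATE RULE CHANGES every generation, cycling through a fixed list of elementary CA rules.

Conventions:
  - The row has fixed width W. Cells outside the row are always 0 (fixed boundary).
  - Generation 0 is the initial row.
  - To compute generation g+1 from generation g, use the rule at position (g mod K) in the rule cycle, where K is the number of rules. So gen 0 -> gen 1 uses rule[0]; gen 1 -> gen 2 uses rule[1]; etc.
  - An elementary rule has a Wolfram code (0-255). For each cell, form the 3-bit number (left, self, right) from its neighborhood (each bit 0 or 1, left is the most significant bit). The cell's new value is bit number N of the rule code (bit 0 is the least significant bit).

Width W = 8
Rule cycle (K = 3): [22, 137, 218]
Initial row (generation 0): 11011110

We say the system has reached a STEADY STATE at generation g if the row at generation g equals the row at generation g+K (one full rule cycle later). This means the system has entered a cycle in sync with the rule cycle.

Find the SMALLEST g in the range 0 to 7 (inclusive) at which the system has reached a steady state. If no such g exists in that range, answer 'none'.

Gen 0: 11011110
Gen 1 (rule 22): 00000001
Gen 2 (rule 137): 11111100
Gen 3 (rule 218): 11111110
Gen 4 (rule 22): 00000001
Gen 5 (rule 137): 11111100
Gen 6 (rule 218): 11111110
Gen 7 (rule 22): 00000001
Gen 8 (rule 137): 11111100
Gen 9 (rule 218): 11111110
Gen 10 (rule 22): 00000001

Answer: 1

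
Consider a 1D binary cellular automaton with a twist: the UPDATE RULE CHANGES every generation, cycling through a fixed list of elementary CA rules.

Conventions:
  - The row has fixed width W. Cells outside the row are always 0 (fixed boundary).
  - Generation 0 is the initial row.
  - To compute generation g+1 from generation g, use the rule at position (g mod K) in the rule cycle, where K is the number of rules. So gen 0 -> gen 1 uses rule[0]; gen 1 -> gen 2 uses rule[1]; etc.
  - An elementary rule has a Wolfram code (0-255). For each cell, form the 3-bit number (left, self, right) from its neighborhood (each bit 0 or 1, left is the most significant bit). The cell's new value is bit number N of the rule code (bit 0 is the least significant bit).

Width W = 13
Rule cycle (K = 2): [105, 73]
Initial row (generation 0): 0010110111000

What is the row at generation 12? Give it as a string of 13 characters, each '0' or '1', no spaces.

Gen 0: 0010110111000
Gen 1 (rule 105): 1001111101011
Gen 2 (rule 73): 0001000100011
Gen 3 (rule 105): 1100010001011
Gen 4 (rule 73): 1101000100011
Gen 5 (rule 105): 1110010001011
Gen 6 (rule 73): 1010000100011
Gen 7 (rule 105): 0100110001011
Gen 8 (rule 73): 0000110100011
Gen 9 (rule 105): 1110111001011
Gen 10 (rule 73): 1010101000011
Gen 11 (rule 105): 0101010011011
Gen 12 (rule 73): 0000000011011

Answer: 0000000011011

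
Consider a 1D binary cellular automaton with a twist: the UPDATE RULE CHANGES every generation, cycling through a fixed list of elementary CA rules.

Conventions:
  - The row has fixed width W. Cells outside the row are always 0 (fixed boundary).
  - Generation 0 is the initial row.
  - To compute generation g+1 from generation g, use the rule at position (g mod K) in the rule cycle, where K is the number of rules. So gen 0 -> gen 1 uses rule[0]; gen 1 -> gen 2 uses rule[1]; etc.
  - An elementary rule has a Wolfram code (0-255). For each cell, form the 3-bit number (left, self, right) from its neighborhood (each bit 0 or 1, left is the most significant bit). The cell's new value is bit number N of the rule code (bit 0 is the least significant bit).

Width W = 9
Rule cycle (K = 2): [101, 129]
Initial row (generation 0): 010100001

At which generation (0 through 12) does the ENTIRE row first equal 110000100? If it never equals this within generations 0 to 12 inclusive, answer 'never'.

Answer: never

Derivation:
Gen 0: 010100001
Gen 1 (rule 101): 011101101
Gen 2 (rule 129): 001000000
Gen 3 (rule 101): 101011111
Gen 4 (rule 129): 000001110
Gen 5 (rule 101): 111100010
Gen 6 (rule 129): 011001000
Gen 7 (rule 101): 001001011
Gen 8 (rule 129): 100000000
Gen 9 (rule 101): 101111111
Gen 10 (rule 129): 000111110
Gen 11 (rule 101): 110000010
Gen 12 (rule 129): 000111000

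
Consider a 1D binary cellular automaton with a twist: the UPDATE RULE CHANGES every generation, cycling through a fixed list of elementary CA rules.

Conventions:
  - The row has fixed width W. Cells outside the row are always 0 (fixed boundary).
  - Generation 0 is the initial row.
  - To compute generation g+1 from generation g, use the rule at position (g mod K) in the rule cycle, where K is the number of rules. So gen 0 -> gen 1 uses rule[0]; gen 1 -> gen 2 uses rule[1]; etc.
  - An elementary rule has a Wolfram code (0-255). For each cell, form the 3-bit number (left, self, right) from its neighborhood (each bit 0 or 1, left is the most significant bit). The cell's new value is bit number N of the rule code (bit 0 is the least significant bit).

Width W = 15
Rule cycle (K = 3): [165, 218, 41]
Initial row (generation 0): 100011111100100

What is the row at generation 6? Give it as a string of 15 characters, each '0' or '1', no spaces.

Gen 0: 100011111100100
Gen 1 (rule 165): 101001111000101
Gen 2 (rule 218): 000111111101000
Gen 3 (rule 41): 110100000010011
Gen 4 (rule 165): 001101111010000
Gen 5 (rule 218): 011101111001000
Gen 6 (rule 41): 010011000000011

Answer: 010011000000011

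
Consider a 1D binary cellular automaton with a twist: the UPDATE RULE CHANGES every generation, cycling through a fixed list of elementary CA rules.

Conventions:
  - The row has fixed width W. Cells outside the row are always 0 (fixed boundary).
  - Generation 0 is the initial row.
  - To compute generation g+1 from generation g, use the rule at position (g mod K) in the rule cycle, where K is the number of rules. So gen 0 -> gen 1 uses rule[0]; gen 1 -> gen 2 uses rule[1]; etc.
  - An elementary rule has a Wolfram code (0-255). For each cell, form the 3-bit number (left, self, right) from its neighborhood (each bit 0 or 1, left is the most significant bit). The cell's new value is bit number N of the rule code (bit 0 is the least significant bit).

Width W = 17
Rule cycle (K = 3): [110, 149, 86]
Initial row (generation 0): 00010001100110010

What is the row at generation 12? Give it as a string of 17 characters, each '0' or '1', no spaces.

Answer: 10000100000111011

Derivation:
Gen 0: 00010001100110010
Gen 1 (rule 110): 00110011101110110
Gen 2 (rule 149): 10001001000100001
Gen 3 (rule 86): 11011111101110011
Gen 4 (rule 110): 11110000111010111
Gen 5 (rule 149): 01101110010010010
Gen 6 (rule 86): 10100011111111111
Gen 7 (rule 110): 11100110000000001
Gen 8 (rule 149): 01010001111111101
Gen 9 (rule 86): 11011010000000101
Gen 10 (rule 110): 11111110000001111
Gen 11 (rule 149): 01111101111100110
Gen 12 (rule 86): 10000100000111011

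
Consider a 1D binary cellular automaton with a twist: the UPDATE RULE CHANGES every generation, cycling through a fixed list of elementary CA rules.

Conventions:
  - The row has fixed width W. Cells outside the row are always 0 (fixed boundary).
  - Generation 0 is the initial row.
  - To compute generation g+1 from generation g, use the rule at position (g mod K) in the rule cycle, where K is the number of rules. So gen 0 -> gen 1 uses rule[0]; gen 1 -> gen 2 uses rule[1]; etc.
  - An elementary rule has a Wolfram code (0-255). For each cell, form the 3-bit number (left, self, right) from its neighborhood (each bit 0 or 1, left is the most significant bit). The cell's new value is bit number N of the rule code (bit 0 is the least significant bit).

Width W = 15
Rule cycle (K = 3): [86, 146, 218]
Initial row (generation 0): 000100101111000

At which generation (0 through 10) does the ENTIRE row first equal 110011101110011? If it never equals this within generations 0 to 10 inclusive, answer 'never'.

Gen 0: 000100101111000
Gen 1 (rule 86): 001111100001100
Gen 2 (rule 146): 010111010010010
Gen 3 (rule 218): 100111001101101
Gen 4 (rule 86): 111001110100101
Gen 5 (rule 146): 010110100011000
Gen 6 (rule 218): 100110010111100
Gen 7 (rule 86): 111011110000110
Gen 8 (rule 146): 010001101001001
Gen 9 (rule 218): 101011100110110
Gen 10 (rule 86): 101000111010011

Answer: never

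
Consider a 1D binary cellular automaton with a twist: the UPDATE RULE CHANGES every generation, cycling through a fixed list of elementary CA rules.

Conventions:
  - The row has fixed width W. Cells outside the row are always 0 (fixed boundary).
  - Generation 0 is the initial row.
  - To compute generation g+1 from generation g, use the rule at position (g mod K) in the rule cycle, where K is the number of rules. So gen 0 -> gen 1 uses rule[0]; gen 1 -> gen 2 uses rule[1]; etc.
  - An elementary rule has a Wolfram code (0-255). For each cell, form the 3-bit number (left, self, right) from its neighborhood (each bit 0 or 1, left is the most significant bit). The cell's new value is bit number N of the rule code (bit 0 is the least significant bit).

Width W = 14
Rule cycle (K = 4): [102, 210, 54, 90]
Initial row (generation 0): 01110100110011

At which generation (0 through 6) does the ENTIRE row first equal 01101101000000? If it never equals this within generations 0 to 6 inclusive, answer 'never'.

Gen 0: 01110100110011
Gen 1 (rule 102): 10011101010101
Gen 2 (rule 210): 01101100000000
Gen 3 (rule 54): 10010010000000
Gen 4 (rule 90): 01101101000000
Gen 5 (rule 102): 10110111000000
Gen 6 (rule 210): 00010011100000

Answer: 4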